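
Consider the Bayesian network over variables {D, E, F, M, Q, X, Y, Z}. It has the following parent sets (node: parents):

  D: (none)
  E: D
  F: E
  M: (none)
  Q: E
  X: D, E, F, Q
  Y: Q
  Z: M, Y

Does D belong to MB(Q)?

Yes

D is a co-parent of Q: both are parents of X.
So D ∈ MB(Q).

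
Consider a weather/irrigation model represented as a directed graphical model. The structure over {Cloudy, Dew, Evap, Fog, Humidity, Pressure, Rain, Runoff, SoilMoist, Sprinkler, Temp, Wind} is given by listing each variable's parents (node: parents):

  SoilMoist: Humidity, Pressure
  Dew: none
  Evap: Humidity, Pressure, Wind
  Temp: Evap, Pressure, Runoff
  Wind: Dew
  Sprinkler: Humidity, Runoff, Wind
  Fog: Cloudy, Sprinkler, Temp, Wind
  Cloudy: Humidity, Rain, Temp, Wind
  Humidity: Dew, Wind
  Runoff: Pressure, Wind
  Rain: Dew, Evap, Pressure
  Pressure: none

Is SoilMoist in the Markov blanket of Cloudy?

Cloudy's children: Fog.
Cloudy's parents: Humidity, Rain, Temp, Wind.
Parents of each child, excluding Cloudy:
  Fog also has parents Sprinkler, Temp, Wind.
MB(Cloudy) = {Fog, Humidity, Rain, Sprinkler, Temp, Wind}; SoilMoist is not in this set.

No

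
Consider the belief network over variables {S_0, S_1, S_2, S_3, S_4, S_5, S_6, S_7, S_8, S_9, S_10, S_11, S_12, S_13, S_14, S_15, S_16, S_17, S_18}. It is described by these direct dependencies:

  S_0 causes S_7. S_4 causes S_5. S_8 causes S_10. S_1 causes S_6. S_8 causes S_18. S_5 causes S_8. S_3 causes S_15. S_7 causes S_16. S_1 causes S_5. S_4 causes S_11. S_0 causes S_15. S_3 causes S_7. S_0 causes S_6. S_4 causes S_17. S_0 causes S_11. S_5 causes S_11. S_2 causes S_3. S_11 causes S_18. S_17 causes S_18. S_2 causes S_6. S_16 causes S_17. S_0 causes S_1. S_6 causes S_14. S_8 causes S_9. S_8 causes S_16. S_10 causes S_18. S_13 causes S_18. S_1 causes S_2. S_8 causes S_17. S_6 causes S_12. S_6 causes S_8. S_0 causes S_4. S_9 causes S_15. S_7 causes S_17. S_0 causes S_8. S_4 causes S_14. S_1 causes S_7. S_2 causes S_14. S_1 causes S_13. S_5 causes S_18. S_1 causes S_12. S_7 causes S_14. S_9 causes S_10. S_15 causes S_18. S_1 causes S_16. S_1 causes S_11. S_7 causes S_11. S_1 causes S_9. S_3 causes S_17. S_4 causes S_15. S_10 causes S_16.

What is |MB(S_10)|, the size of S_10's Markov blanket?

11

S_10's parents: S_8, S_9.
S_10's children: S_16, S_18.
Other parents of S_10's children:
  S_16: S_1, S_7, S_8
  S_18: S_5, S_8, S_11, S_13, S_15, S_17
MB(S_10) = {S_1, S_5, S_7, S_8, S_9, S_11, S_13, S_15, S_16, S_17, S_18}, which has 11 nodes.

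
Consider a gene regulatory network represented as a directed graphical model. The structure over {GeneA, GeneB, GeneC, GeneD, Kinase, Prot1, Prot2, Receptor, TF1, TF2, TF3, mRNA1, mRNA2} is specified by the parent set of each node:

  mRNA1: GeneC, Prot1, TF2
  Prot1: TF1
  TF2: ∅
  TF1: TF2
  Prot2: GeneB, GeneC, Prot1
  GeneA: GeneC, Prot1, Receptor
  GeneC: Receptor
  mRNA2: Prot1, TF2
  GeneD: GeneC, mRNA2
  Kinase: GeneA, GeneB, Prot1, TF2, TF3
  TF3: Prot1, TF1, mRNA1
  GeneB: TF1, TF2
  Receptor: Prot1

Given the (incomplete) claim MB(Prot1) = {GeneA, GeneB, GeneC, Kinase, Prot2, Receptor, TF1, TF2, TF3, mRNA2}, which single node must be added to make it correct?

Recall MB(v) = parents ∪ children ∪ spouses, where spouses are the other parents of v's children.
Prot1's children: GeneA, Kinase, Prot2, Receptor, TF3, mRNA1, mRNA2.
Pa(Prot1) = {TF1}.
Co-parents of Prot1 (other parents of its children):
  Receptor has no other parent.
  mRNA1 also has parents GeneC, TF2.
  mRNA2 also has parent TF2.
  TF3 also has parents TF1, mRNA1.
  GeneA's other parents are GeneC, Receptor.
  parents(Kinase) \ {Prot1} = {GeneA, GeneB, TF2, TF3}.
  Prot2's other parents are GeneB, GeneC.
MB(Prot1) = {GeneA, GeneB, GeneC, Kinase, Prot2, Receptor, TF1, TF2, TF3, mRNA1, mRNA2}.
Comparing with the claimed set, mRNA1 is missing.

mRNA1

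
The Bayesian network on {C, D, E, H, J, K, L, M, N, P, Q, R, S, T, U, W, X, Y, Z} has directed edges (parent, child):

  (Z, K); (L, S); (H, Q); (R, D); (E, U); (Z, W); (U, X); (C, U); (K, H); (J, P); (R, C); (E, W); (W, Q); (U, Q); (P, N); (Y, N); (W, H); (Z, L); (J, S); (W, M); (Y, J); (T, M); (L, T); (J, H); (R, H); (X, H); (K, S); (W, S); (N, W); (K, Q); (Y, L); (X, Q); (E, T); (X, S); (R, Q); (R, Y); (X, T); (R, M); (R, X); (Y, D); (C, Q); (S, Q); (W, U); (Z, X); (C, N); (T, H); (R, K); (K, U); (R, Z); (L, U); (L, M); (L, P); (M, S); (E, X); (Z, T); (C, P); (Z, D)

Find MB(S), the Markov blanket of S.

{C, H, J, K, L, M, Q, R, U, W, X}

Parents of S: J, K, L, M, W, X.
Children of S: Q.
For each child, the remaining parents (spouses of S):
  parents(Q) \ {S} = {C, H, K, R, U, W, X}.
Union: {J, K, L, M, W, X} ∪ {Q} ∪ {C, H, K, R, U, W, X} = {C, H, J, K, L, M, Q, R, U, W, X}.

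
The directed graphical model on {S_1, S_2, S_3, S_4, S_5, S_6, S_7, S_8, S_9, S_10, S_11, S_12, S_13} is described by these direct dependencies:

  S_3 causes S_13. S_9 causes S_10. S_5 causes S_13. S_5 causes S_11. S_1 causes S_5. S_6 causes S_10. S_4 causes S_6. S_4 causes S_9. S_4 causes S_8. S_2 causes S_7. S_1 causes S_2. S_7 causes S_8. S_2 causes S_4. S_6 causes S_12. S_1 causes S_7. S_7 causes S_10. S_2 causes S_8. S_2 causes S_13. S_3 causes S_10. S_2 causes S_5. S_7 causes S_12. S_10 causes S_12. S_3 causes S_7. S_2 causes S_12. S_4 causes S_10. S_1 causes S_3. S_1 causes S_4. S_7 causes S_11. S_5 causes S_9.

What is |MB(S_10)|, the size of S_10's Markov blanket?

The Markov blanket of a node is its parents, its children, and the other parents of its children.
Children of S_10: S_12.
Pa(S_10) = {S_3, S_4, S_6, S_7, S_9}.
For each child, the remaining parents (spouses of S_10):
  S_12: S_2, S_6, S_7
MB(S_10) = {S_2, S_3, S_4, S_6, S_7, S_9, S_12}, which has 7 nodes.

7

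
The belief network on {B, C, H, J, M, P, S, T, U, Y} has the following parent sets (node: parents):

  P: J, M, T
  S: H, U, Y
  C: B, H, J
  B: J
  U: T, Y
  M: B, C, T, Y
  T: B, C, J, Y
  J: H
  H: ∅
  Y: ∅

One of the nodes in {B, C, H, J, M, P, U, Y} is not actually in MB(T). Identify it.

The Markov blanket of a node is its parents, its children, and the other parents of its children.
T has parents B, C, J, Y.
T has children M, P, U.
Other parents of T's children:
  parents(U) \ {T} = {Y}.
  parents(M) \ {T} = {B, C, Y}.
  P's other parents are J, M.
MB(T) = {B, C, J, M, P, U, Y}.
H is neither a parent, child, nor co-parent of T, so it does not belong.

H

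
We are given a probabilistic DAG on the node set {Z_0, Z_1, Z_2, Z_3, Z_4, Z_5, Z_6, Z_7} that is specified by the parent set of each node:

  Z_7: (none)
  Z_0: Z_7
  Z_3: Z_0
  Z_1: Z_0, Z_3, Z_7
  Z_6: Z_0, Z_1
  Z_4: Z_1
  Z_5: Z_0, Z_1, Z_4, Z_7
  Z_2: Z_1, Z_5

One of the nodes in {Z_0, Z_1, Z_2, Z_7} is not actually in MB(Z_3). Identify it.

Z_2

Parents of Z_3: Z_0.
Z_3 has child Z_1.
Co-parents of Z_3 (other parents of its children):
  Z_1: Z_0, Z_7
MB(Z_3) = {Z_0, Z_1, Z_7}.
Z_2 is neither a parent, child, nor co-parent of Z_3, so it does not belong.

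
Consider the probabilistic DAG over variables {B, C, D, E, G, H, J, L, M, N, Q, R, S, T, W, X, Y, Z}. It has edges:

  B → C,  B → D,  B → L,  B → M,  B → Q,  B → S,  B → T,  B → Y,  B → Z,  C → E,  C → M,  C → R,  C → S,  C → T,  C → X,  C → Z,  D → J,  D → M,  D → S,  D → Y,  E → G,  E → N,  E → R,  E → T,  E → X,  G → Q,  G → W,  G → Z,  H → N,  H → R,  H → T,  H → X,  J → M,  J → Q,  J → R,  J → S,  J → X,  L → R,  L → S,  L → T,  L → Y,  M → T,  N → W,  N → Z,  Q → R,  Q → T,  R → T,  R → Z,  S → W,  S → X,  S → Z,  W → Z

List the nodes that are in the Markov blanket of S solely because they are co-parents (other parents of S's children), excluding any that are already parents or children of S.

{E, G, H, N, R}

Children of S: W, X, Z.
  parents(W) \ {S} = {G, N}.
  X also has parents C, E, H, J.
  Z's other parents are B, C, G, N, R, W.
Excluding nodes already adjacent to S (B, C, D, J, L, W, X, Z), the co-parent-only contribution is {E, G, H, N, R}.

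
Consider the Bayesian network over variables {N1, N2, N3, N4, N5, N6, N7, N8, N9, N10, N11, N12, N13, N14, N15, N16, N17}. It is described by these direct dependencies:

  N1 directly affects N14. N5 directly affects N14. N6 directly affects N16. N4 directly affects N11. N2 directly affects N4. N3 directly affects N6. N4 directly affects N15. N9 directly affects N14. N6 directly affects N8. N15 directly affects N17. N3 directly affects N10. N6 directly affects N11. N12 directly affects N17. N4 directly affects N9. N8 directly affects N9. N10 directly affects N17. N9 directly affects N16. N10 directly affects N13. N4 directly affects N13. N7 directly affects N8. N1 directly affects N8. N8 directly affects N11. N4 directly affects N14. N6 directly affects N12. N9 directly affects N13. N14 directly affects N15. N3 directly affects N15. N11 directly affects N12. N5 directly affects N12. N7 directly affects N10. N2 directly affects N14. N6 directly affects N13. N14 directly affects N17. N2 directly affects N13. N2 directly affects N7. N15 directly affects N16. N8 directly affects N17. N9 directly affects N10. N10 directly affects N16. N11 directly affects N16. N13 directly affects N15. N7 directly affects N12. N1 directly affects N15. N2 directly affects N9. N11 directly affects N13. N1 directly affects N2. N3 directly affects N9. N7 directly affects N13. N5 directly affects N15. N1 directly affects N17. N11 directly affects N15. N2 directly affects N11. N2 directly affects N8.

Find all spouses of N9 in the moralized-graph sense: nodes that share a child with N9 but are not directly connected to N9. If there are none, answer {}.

{N1, N5, N6, N7, N11, N15}

Children of N9: N10, N13, N14, N16.
  N10's other parents are N3, N7.
  parents(N13) \ {N9} = {N2, N4, N6, N7, N10, N11}.
  N14's other parents are N1, N2, N4, N5.
  N16's other parents are N6, N10, N11, N15.
Excluding nodes already adjacent to N9 (N2, N3, N4, N8, N10, N13, N14, N16), the co-parent-only contribution is {N1, N5, N6, N7, N11, N15}.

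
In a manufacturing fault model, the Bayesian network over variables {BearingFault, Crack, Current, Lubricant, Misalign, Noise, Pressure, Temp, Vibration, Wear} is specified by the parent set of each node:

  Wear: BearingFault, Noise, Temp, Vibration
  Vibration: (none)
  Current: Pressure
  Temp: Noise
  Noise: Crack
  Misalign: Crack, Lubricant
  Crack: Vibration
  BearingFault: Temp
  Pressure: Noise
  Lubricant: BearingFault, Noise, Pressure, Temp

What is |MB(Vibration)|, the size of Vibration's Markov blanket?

5

The Markov blanket of a node is its parents, its children, and the other parents of its children.
Vibration has no parents.
Vibration's children: Crack, Wear.
Co-parents of Vibration (other parents of its children):
  Crack: —
  Wear: BearingFault, Noise, Temp
MB(Vibration) = {BearingFault, Crack, Noise, Temp, Wear}, which has 5 nodes.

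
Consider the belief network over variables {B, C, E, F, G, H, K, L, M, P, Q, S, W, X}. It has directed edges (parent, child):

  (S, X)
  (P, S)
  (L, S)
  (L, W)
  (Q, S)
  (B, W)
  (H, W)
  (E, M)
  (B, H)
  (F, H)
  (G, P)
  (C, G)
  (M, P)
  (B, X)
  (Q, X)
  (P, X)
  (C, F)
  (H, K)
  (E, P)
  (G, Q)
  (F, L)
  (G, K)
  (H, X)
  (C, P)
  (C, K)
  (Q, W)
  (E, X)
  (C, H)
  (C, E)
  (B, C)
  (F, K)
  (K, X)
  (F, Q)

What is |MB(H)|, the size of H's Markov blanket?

Recall MB(v) = parents ∪ children ∪ spouses, where spouses are the other parents of v's children.
Ch(H) = {K, W, X}.
H's parents: B, C, F.
Parents of each child, excluding H:
  K: C, F, G
  W: B, L, Q
  X: B, E, K, P, Q, S
MB(H) = {B, C, E, F, G, K, L, P, Q, S, W, X}, which has 12 nodes.

12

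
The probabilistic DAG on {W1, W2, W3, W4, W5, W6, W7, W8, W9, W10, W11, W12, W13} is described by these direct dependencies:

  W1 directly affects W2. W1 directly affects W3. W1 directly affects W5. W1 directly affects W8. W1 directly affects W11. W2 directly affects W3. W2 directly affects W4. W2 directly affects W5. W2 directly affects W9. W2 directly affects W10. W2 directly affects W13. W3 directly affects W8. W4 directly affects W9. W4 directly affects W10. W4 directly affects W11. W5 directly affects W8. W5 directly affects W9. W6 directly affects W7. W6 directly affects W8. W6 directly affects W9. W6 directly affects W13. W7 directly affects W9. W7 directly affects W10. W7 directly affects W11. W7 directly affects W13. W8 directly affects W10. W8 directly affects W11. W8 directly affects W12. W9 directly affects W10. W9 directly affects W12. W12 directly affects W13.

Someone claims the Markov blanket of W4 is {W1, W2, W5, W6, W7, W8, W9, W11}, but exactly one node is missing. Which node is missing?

By definition, MB(W4) is built from W4's parents, W4's children, and the co-parents of W4.
Pa(W4) = {W2}.
Ch(W4) = {W9, W10, W11}.
Other parents of W4's children:
  W9 also has parents W2, W5, W6, W7.
  W10's other parents are W2, W7, W8, W9.
  W11's other parents are W1, W7, W8.
MB(W4) = {W1, W2, W5, W6, W7, W8, W9, W10, W11}.
Comparing with the claimed set, W10 is missing.

W10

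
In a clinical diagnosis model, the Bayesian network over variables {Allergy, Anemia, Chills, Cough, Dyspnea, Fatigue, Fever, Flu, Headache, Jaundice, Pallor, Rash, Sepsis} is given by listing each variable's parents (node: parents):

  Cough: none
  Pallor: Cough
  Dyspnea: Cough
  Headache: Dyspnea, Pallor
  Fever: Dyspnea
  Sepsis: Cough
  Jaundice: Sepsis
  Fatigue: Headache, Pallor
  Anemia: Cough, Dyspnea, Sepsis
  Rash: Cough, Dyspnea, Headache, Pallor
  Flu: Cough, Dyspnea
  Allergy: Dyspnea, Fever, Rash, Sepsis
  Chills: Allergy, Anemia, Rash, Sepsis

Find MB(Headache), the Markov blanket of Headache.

The Markov blanket of a node is its parents, its children, and the other parents of its children.
Parents of Headache: Dyspnea, Pallor.
Ch(Headache) = {Fatigue, Rash}.
Co-parents of Headache (other parents of its children):
  Fatigue also has parent Pallor.
  parents(Rash) \ {Headache} = {Cough, Dyspnea, Pallor}.
Union: {Dyspnea, Pallor} ∪ {Fatigue, Rash} ∪ {Cough, Dyspnea, Pallor} = {Cough, Dyspnea, Fatigue, Pallor, Rash}.

{Cough, Dyspnea, Fatigue, Pallor, Rash}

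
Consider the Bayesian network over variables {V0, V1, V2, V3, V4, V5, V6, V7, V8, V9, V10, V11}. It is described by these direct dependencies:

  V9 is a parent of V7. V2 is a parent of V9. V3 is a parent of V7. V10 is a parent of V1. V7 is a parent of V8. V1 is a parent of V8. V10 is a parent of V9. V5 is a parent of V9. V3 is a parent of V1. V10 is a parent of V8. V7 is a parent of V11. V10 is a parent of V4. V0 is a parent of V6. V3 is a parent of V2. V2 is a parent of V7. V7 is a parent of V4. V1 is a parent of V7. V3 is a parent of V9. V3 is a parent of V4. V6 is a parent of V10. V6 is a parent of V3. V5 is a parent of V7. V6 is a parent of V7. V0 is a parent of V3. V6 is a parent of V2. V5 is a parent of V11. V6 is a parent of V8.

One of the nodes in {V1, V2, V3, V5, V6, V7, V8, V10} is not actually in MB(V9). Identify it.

V8

A node's Markov blanket = Pa ∪ Ch ∪ (parents of Ch other than the node itself).
Ch(V9) = {V7}.
V9's parents: V2, V3, V5, V10.
For each child, the remaining parents (spouses of V9):
  V7's other parents are V1, V2, V3, V5, V6.
MB(V9) = {V1, V2, V3, V5, V6, V7, V10}.
V8 is neither a parent, child, nor co-parent of V9, so it does not belong.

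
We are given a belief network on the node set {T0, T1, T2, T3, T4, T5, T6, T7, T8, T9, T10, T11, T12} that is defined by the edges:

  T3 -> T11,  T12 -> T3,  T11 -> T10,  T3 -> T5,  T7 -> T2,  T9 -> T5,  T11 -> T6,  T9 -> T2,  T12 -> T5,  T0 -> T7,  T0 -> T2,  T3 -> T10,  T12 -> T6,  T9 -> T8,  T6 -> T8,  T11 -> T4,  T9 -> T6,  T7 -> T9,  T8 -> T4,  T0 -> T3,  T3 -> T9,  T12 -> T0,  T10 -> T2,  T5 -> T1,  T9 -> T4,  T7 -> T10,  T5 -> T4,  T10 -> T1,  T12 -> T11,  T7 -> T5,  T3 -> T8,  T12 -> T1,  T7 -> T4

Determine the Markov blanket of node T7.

{T0, T2, T3, T4, T5, T8, T9, T10, T11, T12}

T7 has children T2, T4, T5, T9, T10.
Pa(T7) = {T0}.
Co-parents of T7 (other parents of its children):
  parents(T10) \ {T7} = {T3, T11}.
  T9 also has parent T3.
  T5 also has parents T3, T9, T12.
  T2 also has parents T0, T9, T10.
  parents(T4) \ {T7} = {T5, T8, T9, T11}.
Taking the union gives {T0, T2, T3, T4, T5, T8, T9, T10, T11, T12}.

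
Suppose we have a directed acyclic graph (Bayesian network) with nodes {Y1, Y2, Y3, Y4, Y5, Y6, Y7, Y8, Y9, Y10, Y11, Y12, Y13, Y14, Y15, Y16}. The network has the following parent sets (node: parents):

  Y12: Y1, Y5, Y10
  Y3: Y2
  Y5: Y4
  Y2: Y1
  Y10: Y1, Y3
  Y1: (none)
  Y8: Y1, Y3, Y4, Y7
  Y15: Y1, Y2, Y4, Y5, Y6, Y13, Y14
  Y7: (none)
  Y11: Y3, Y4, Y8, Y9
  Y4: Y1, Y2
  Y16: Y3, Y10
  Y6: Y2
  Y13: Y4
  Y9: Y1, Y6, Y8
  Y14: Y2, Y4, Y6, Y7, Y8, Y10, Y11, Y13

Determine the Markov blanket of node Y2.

{Y1, Y3, Y4, Y5, Y6, Y7, Y8, Y10, Y11, Y13, Y14, Y15}

Y2 has parent Y1.
Y2's children: Y3, Y4, Y6, Y14, Y15.
Other parents of Y2's children:
  Y3: no additional parents.
  Y4's other parent is Y1.
  Y6 has no other parent.
  Y14's other parents are Y4, Y6, Y7, Y8, Y10, Y11, Y13.
  Y15's other parents are Y1, Y4, Y5, Y6, Y13, Y14.
Taking the union gives {Y1, Y3, Y4, Y5, Y6, Y7, Y8, Y10, Y11, Y13, Y14, Y15}.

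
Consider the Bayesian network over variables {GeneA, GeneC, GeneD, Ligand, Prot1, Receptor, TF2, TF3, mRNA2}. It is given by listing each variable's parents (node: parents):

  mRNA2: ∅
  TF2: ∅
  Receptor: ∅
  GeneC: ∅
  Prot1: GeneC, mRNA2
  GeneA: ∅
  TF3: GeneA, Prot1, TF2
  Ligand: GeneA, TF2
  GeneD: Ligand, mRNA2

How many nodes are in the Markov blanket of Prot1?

The Markov blanket of a node is its parents, its children, and the other parents of its children.
Children of Prot1: TF3.
Parents of Prot1: GeneC, mRNA2.
Other parents of Prot1's children:
  TF3 also has parents GeneA, TF2.
MB(Prot1) = {GeneA, GeneC, TF2, TF3, mRNA2}, which has 5 nodes.

5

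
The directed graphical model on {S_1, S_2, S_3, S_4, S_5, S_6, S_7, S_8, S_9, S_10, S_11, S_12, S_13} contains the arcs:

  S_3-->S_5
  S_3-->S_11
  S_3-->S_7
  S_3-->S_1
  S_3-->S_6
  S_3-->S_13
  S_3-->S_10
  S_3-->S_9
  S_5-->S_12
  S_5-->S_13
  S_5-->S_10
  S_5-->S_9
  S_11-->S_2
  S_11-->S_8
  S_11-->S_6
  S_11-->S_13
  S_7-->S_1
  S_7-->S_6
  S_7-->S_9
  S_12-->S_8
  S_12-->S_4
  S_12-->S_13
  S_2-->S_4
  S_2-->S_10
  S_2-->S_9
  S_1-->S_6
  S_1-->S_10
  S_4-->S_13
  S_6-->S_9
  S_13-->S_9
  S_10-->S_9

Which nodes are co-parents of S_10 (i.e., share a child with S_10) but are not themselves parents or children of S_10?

{S_6, S_7, S_13}

Children of S_10: S_9.
  S_9 also has parents S_2, S_3, S_5, S_6, S_7, S_13.
Excluding nodes already adjacent to S_10 (S_1, S_2, S_3, S_5, S_9), the co-parent-only contribution is {S_6, S_7, S_13}.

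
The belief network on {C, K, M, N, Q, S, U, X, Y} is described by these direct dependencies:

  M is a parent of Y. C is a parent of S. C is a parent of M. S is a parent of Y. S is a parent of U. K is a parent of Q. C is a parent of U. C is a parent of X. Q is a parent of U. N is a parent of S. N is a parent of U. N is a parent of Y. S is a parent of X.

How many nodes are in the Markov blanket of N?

6

Recall MB(v) = parents ∪ children ∪ spouses, where spouses are the other parents of v's children.
N has children S, U, Y.
N has no parents.
For each child, the remaining parents (spouses of N):
  S: C
  U: C, Q, S
  Y: M, S
MB(N) = {C, M, Q, S, U, Y}, which has 6 nodes.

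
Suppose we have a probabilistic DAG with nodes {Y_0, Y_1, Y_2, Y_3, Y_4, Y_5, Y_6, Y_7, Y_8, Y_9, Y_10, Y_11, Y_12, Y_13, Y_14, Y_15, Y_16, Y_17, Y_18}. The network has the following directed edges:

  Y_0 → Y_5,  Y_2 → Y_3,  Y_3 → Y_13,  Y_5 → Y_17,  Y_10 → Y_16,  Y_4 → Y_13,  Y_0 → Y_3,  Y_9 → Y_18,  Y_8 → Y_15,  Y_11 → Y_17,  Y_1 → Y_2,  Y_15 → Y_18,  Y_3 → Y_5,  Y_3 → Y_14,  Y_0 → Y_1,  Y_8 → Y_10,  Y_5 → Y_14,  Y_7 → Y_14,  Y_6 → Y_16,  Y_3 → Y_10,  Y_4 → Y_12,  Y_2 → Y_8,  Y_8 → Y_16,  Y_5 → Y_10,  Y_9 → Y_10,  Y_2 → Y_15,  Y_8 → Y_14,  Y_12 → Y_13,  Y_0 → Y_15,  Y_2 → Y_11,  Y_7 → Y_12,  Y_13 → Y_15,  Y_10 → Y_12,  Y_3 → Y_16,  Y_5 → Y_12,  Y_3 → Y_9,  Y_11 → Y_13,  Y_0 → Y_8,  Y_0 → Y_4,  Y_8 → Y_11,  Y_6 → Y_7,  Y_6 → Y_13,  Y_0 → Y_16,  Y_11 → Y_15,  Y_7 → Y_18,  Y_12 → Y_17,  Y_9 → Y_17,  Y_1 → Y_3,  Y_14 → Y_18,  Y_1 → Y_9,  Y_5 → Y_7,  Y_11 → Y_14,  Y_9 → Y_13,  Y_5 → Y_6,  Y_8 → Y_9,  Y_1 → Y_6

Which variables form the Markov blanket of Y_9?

By definition, MB(Y_9) is built from Y_9's parents, Y_9's children, and the co-parents of Y_9.
Parents of Y_9: Y_1, Y_3, Y_8.
Y_9's children: Y_10, Y_13, Y_17, Y_18.
Co-parents of Y_9 (other parents of its children):
  Y_10: Y_3, Y_5, Y_8
  Y_13: Y_3, Y_4, Y_6, Y_11, Y_12
  Y_17: Y_5, Y_11, Y_12
  Y_18: Y_7, Y_14, Y_15
Union: {Y_1, Y_3, Y_8} ∪ {Y_10, Y_13, Y_17, Y_18} ∪ {Y_3, Y_4, Y_5, Y_6, Y_7, Y_8, Y_11, Y_12, Y_14, Y_15} = {Y_1, Y_3, Y_4, Y_5, Y_6, Y_7, Y_8, Y_10, Y_11, Y_12, Y_13, Y_14, Y_15, Y_17, Y_18}.

{Y_1, Y_3, Y_4, Y_5, Y_6, Y_7, Y_8, Y_10, Y_11, Y_12, Y_13, Y_14, Y_15, Y_17, Y_18}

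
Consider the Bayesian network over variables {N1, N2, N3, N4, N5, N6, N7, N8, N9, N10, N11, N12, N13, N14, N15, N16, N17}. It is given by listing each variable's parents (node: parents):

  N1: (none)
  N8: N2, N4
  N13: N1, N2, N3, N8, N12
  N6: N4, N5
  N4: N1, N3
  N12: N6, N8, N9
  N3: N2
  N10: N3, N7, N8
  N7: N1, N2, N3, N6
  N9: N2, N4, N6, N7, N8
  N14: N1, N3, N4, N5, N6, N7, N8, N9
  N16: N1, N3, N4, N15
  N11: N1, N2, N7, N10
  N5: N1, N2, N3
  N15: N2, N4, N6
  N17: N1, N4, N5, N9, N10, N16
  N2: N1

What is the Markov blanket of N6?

{N1, N2, N3, N4, N5, N7, N8, N9, N12, N14, N15}

A node's Markov blanket = Pa ∪ Ch ∪ (parents of Ch other than the node itself).
N6's parents: N4, N5.
N6 has children N7, N9, N12, N14, N15.
Other parents of N6's children:
  N7 also has parents N1, N2, N3.
  N9's other parents are N2, N4, N7, N8.
  N12's other parents are N8, N9.
  parents(N14) \ {N6} = {N1, N3, N4, N5, N7, N8, N9}.
  N15 also has parents N2, N4.
MB(N6) = {N1, N2, N3, N4, N5, N7, N8, N9, N12, N14, N15}.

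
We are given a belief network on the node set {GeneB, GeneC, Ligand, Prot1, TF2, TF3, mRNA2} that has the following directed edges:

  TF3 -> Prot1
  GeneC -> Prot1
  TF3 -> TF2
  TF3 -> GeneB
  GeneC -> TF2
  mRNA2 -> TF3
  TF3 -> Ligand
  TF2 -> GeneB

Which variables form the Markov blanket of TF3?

{GeneB, GeneC, Ligand, Prot1, TF2, mRNA2}

A node's Markov blanket = Pa ∪ Ch ∪ (parents of Ch other than the node itself).
TF3's parents: mRNA2.
TF3 has children GeneB, Ligand, Prot1, TF2.
Co-parents of TF3 (other parents of its children):
  TF2 also has parent GeneC.
  Prot1 also has parent GeneC.
  GeneB also has parent TF2.
  Ligand has no other parent.
Union: {mRNA2} ∪ {GeneB, Ligand, Prot1, TF2} ∪ {GeneC, TF2} = {GeneB, GeneC, Ligand, Prot1, TF2, mRNA2}.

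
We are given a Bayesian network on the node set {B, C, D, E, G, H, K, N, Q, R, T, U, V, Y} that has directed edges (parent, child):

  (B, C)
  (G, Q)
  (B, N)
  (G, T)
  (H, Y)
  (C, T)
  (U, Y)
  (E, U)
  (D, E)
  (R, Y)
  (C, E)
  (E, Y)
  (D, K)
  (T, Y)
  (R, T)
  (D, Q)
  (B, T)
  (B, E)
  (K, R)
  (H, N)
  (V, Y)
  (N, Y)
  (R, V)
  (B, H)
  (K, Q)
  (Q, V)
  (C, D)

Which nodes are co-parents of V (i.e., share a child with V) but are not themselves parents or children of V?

{E, H, N, T, U}

Children of V: Y.
  Y: E, H, N, R, T, U
Excluding nodes already adjacent to V (Q, R, Y), the co-parent-only contribution is {E, H, N, T, U}.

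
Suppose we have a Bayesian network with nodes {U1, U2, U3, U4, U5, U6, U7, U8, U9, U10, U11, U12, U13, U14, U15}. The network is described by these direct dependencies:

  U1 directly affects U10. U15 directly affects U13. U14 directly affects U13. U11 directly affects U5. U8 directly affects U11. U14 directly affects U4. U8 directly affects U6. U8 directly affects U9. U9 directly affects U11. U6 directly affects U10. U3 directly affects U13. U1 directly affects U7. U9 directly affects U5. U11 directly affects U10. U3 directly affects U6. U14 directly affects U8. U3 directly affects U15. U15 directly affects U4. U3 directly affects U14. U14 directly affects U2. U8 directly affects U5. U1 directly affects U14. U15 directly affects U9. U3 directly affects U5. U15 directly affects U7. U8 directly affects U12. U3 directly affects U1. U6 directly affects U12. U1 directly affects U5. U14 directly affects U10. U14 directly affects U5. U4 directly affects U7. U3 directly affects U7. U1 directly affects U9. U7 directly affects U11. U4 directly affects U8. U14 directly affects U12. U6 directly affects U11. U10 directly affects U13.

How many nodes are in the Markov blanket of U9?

9

U9 has children U5, U11.
U9 has parents U1, U8, U15.
Co-parents of U9 (other parents of its children):
  parents(U11) \ {U9} = {U6, U7, U8}.
  U5's other parents are U1, U3, U8, U11, U14.
MB(U9) = {U1, U3, U5, U6, U7, U8, U11, U14, U15}, which has 9 nodes.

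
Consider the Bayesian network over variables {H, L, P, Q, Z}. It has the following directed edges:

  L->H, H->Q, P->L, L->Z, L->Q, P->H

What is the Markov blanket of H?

H has parents L, P.
H's children: Q.
Parents of each child, excluding H:
  Q's other parent is L.
So the Markov blanket of H is {L, P, Q}.

{L, P, Q}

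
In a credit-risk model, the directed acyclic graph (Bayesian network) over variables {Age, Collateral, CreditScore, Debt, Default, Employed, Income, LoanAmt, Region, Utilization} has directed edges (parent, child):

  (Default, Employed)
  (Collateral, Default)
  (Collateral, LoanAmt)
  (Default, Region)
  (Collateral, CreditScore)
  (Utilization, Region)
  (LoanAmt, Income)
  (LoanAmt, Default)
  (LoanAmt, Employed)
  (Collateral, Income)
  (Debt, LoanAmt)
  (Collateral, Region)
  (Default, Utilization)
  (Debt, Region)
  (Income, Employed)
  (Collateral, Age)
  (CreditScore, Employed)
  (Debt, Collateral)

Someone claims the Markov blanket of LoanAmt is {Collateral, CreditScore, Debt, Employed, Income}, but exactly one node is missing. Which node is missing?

Default

Children of LoanAmt: Default, Employed, Income.
LoanAmt's parents: Collateral, Debt.
Co-parents of LoanAmt (other parents of its children):
  Income also has parent Collateral.
  Default also has parent Collateral.
  parents(Employed) \ {LoanAmt} = {CreditScore, Default, Income}.
MB(LoanAmt) = {Collateral, CreditScore, Debt, Default, Employed, Income}.
Comparing with the claimed set, Default is missing.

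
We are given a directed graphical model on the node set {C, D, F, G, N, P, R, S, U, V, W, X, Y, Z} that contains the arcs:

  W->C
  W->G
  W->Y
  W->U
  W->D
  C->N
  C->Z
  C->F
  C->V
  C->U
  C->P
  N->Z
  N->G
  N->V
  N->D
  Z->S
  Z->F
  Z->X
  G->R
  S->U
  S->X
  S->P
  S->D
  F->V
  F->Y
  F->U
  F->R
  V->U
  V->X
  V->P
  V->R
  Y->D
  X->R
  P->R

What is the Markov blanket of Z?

By definition, MB(Z) is built from Z's parents, Z's children, and the co-parents of Z.
Z's parents: C, N.
Z's children: F, S, X.
Co-parents of Z (other parents of its children):
  S: —
  F: C
  X: S, V
Union: {C, N} ∪ {F, S, X} ∪ {C, S, V} = {C, F, N, S, V, X}.

{C, F, N, S, V, X}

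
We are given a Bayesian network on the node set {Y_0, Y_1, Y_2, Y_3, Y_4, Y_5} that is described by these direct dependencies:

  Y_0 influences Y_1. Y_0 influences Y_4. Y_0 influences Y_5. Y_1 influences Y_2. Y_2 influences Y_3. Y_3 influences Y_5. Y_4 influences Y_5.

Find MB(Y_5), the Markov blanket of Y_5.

{Y_0, Y_3, Y_4}

Pa(Y_5) = {Y_0, Y_3, Y_4}.
Children of Y_5: none.
With no children, Y_5 has no spouses; the co-parent set is empty.
Taking the union gives {Y_0, Y_3, Y_4}.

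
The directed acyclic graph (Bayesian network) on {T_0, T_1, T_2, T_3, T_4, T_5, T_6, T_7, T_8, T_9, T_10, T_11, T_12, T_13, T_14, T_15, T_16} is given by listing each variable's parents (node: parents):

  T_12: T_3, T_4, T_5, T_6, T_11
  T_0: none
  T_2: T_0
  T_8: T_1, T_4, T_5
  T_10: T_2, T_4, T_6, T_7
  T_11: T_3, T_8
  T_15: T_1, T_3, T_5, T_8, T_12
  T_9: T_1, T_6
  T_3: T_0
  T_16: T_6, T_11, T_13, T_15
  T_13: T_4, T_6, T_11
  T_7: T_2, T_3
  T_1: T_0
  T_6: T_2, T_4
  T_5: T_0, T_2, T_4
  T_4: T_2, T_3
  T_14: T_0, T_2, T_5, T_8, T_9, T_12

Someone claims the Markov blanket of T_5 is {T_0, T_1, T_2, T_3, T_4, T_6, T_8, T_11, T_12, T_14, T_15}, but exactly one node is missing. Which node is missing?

Parents of T_5: T_0, T_2, T_4.
Children of T_5: T_8, T_12, T_14, T_15.
Co-parents of T_5 (other parents of its children):
  T_8: T_1, T_4
  T_12: T_3, T_4, T_6, T_11
  T_14: T_0, T_2, T_8, T_9, T_12
  T_15: T_1, T_3, T_8, T_12
MB(T_5) = {T_0, T_1, T_2, T_3, T_4, T_6, T_8, T_9, T_11, T_12, T_14, T_15}.
Comparing with the claimed set, T_9 is missing.

T_9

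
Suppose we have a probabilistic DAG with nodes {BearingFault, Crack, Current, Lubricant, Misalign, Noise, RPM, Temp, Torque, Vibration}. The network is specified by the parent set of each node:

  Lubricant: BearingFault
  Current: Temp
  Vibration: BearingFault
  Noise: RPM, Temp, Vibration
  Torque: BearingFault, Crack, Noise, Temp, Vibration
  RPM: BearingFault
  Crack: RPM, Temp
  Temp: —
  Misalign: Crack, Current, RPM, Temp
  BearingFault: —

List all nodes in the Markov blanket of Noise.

{BearingFault, Crack, RPM, Temp, Torque, Vibration}

Noise has child Torque.
Noise's parents: RPM, Temp, Vibration.
Parents of each child, excluding Noise:
  Torque: BearingFault, Crack, Temp, Vibration
So the Markov blanket of Noise is {BearingFault, Crack, RPM, Temp, Torque, Vibration}.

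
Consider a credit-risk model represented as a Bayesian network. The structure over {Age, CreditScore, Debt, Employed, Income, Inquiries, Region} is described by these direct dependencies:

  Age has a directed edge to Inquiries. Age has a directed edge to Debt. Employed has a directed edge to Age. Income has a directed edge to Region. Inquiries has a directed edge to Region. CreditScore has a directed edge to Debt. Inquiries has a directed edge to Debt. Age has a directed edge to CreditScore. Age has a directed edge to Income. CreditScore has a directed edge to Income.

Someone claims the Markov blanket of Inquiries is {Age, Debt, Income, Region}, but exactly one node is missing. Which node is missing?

Inquiries's parents: Age.
Children of Inquiries: Debt, Region.
Other parents of Inquiries's children:
  parents(Debt) \ {Inquiries} = {Age, CreditScore}.
  Region's other parent is Income.
MB(Inquiries) = {Age, CreditScore, Debt, Income, Region}.
Comparing with the claimed set, CreditScore is missing.

CreditScore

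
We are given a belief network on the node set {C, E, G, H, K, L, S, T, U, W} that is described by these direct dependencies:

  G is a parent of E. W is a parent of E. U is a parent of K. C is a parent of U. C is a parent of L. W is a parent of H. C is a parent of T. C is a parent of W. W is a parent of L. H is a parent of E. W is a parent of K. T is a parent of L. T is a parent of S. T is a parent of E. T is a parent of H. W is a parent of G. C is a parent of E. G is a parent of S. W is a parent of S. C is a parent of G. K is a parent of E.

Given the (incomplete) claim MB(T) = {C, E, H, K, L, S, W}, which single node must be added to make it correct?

T has parent C.
Ch(T) = {E, H, L, S}.
For each child, the remaining parents (spouses of T):
  parents(L) \ {T} = {C, W}.
  H's other parent is W.
  S also has parents G, W.
  E's other parents are C, G, H, K, W.
MB(T) = {C, E, G, H, K, L, S, W}.
Comparing with the claimed set, G is missing.

G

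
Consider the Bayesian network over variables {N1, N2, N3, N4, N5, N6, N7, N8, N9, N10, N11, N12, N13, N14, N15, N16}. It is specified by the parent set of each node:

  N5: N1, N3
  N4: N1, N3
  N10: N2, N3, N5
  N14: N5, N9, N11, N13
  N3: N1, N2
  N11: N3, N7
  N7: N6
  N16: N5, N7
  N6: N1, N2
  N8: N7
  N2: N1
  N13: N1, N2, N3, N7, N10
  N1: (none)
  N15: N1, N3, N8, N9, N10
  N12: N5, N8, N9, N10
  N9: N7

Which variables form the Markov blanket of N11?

{N3, N5, N7, N9, N13, N14}

Children of N11: N14.
N11's parents: N3, N7.
Other parents of N11's children:
  N14 also has parents N5, N9, N13.
MB(N11) = {N3, N5, N7, N9, N13, N14}.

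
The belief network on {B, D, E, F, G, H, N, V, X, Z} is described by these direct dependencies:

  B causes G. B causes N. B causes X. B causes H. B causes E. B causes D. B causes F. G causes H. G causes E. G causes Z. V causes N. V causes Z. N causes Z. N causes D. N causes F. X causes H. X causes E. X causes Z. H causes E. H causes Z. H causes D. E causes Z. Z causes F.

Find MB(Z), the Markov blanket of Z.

Ch(Z) = {F}.
Z's parents: E, G, H, N, V, X.
For each child, the remaining parents (spouses of Z):
  F: B, N
Union: {E, G, H, N, V, X} ∪ {F} ∪ {B, N} = {B, E, F, G, H, N, V, X}.

{B, E, F, G, H, N, V, X}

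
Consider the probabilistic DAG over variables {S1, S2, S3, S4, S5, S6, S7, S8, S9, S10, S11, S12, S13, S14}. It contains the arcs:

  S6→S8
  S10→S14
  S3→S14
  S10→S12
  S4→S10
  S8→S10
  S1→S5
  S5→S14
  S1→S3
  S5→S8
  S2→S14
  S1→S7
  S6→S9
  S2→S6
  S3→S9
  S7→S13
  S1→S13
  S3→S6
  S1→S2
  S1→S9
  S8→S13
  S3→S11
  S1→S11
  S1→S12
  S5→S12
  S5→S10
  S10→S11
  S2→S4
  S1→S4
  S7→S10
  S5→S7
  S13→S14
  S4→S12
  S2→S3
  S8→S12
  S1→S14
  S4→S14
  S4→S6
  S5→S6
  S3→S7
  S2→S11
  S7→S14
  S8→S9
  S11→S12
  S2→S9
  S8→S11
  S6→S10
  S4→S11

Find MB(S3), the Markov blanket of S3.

Children of S3: S6, S7, S9, S11, S14.
S3 has parents S1, S2.
Co-parents of S3 (other parents of its children):
  S6: S2, S4, S5
  S7: S1, S5
  S9: S1, S2, S6, S8
  S11: S1, S2, S4, S8, S10
  S14: S1, S2, S4, S5, S7, S10, S13
Taking the union gives {S1, S2, S4, S5, S6, S7, S8, S9, S10, S11, S13, S14}.

{S1, S2, S4, S5, S6, S7, S8, S9, S10, S11, S13, S14}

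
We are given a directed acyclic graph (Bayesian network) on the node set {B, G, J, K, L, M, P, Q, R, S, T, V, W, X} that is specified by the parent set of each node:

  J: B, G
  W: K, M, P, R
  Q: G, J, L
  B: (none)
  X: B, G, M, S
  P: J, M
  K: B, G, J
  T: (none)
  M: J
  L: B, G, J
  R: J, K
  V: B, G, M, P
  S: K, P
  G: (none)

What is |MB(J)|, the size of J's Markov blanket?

J's parents: B, G.
Children of J: K, L, M, P, Q, R.
For each child, the remaining parents (spouses of J):
  parents(K) \ {J} = {B, G}.
  parents(L) \ {J} = {B, G}.
  M: no additional parents.
  P also has parent M.
  Q's other parents are G, L.
  R's other parent is K.
MB(J) = {B, G, K, L, M, P, Q, R}, which has 8 nodes.

8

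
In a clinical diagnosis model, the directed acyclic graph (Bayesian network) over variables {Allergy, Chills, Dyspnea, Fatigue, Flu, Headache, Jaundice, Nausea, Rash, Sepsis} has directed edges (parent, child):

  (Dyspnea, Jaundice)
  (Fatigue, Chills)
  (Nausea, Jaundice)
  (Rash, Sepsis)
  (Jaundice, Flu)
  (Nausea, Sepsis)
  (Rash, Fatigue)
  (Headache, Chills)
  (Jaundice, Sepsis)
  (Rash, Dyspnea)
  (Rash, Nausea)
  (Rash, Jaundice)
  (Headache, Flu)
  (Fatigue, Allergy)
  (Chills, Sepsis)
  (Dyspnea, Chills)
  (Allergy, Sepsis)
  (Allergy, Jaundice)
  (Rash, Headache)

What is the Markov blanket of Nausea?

Recall MB(v) = parents ∪ children ∪ spouses, where spouses are the other parents of v's children.
Nausea has children Jaundice, Sepsis.
Pa(Nausea) = {Rash}.
Parents of each child, excluding Nausea:
  Jaundice also has parents Allergy, Dyspnea, Rash.
  parents(Sepsis) \ {Nausea} = {Allergy, Chills, Jaundice, Rash}.
Union: {Rash} ∪ {Jaundice, Sepsis} ∪ {Allergy, Chills, Dyspnea, Jaundice, Rash} = {Allergy, Chills, Dyspnea, Jaundice, Rash, Sepsis}.

{Allergy, Chills, Dyspnea, Jaundice, Rash, Sepsis}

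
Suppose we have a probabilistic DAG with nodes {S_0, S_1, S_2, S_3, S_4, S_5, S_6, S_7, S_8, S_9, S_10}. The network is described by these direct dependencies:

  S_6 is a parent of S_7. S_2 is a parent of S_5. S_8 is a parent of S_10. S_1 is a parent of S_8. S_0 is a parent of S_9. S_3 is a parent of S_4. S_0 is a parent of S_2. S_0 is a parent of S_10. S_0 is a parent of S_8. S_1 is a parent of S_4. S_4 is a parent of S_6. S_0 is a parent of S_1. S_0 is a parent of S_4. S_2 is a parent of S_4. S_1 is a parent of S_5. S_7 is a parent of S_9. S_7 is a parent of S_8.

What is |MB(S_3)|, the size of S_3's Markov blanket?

Ch(S_3) = {S_4}.
Parents of S_3: none.
For each child, the remaining parents (spouses of S_3):
  S_4 also has parents S_0, S_1, S_2.
MB(S_3) = {S_0, S_1, S_2, S_4}, which has 4 nodes.

4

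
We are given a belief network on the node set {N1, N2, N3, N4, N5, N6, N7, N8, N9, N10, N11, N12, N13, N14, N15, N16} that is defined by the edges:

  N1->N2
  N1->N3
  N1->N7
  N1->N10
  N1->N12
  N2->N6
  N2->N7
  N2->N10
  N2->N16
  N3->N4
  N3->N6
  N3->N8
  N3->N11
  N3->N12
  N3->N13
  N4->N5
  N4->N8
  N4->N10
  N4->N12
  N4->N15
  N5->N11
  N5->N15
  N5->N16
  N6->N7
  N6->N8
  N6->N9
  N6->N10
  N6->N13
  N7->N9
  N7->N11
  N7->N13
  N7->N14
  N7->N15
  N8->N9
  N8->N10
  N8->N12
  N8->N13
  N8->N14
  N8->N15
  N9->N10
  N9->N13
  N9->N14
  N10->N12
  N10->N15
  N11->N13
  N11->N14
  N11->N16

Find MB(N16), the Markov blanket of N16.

{N2, N5, N11}

Pa(N16) = {N2, N5, N11}.
Children of N16: none.
With no children, N16 has no spouses; the co-parent set is empty.
MB(N16) = {N2, N5, N11}.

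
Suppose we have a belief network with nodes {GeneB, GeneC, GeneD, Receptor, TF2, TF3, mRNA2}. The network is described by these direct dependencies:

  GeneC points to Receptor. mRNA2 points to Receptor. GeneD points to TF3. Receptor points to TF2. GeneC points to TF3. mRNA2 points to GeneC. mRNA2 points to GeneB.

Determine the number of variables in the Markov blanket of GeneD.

Recall MB(v) = parents ∪ children ∪ spouses, where spouses are the other parents of v's children.
Pa(GeneD) = {}.
Ch(GeneD) = {TF3}.
For each child, the remaining parents (spouses of GeneD):
  TF3 also has parent GeneC.
MB(GeneD) = {GeneC, TF3}, which has 2 nodes.

2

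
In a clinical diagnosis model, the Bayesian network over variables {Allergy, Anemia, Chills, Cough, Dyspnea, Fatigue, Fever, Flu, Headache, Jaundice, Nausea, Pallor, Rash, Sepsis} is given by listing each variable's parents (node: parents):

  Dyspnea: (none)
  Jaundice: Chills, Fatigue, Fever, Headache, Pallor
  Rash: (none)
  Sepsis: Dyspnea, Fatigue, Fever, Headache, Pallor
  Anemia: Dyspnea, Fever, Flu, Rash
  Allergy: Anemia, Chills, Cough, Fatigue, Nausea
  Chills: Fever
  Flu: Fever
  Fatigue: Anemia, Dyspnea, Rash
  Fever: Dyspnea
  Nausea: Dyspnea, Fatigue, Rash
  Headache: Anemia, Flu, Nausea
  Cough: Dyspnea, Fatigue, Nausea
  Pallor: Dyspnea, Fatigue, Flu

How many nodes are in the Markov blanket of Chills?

9

A node's Markov blanket = Pa ∪ Ch ∪ (parents of Ch other than the node itself).
Pa(Chills) = {Fever}.
Chills has children Allergy, Jaundice.
Parents of each child, excluding Chills:
  Jaundice: Fatigue, Fever, Headache, Pallor
  Allergy: Anemia, Cough, Fatigue, Nausea
MB(Chills) = {Allergy, Anemia, Cough, Fatigue, Fever, Headache, Jaundice, Nausea, Pallor}, which has 9 nodes.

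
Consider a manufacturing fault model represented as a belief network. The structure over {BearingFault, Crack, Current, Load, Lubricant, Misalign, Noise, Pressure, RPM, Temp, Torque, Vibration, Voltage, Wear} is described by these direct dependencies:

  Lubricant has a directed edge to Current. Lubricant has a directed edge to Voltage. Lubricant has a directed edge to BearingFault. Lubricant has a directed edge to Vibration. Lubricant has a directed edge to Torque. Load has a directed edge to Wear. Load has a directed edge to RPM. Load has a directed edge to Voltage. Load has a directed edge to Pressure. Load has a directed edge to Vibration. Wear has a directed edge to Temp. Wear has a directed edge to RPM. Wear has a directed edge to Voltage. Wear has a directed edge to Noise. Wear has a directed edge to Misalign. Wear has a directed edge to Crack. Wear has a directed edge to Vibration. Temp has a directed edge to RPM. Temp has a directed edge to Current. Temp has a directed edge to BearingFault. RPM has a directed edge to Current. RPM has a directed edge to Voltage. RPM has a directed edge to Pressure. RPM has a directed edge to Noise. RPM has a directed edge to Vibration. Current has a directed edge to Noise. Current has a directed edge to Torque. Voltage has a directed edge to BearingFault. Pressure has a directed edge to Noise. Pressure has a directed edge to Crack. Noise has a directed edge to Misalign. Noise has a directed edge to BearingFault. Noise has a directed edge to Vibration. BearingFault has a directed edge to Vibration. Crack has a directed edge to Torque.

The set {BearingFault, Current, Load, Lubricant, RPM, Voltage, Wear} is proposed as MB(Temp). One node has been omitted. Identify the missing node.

A node's Markov blanket = Pa ∪ Ch ∪ (parents of Ch other than the node itself).
Temp's parents: Wear.
Children of Temp: BearingFault, Current, RPM.
For each child, the remaining parents (spouses of Temp):
  RPM: Load, Wear
  Current: Lubricant, RPM
  BearingFault: Lubricant, Noise, Voltage
MB(Temp) = {BearingFault, Current, Load, Lubricant, Noise, RPM, Voltage, Wear}.
Comparing with the claimed set, Noise is missing.

Noise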